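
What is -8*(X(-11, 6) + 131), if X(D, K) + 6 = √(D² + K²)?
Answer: -1000 - 8*√157 ≈ -1100.2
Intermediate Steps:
X(D, K) = -6 + √(D² + K²)
-8*(X(-11, 6) + 131) = -8*((-6 + √((-11)² + 6²)) + 131) = -8*((-6 + √(121 + 36)) + 131) = -8*((-6 + √157) + 131) = -8*(125 + √157) = -1000 - 8*√157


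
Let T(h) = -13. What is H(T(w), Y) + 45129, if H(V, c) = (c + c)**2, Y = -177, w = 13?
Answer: 170445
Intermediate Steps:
H(V, c) = 4*c**2 (H(V, c) = (2*c)**2 = 4*c**2)
H(T(w), Y) + 45129 = 4*(-177)**2 + 45129 = 4*31329 + 45129 = 125316 + 45129 = 170445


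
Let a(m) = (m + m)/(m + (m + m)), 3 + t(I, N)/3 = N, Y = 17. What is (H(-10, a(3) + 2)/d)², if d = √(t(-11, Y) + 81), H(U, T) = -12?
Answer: 48/41 ≈ 1.1707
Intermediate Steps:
t(I, N) = -9 + 3*N
a(m) = ⅔ (a(m) = (2*m)/(m + 2*m) = (2*m)/((3*m)) = (2*m)*(1/(3*m)) = ⅔)
d = √123 (d = √((-9 + 3*17) + 81) = √((-9 + 51) + 81) = √(42 + 81) = √123 ≈ 11.091)
(H(-10, a(3) + 2)/d)² = (-12*√123/123)² = (-4*√123/41)² = 48/41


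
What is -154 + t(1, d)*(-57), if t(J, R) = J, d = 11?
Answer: -211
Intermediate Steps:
-154 + t(1, d)*(-57) = -154 + 1*(-57) = -154 - 57 = -211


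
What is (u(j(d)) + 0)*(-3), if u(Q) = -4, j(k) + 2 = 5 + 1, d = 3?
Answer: 12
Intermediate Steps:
j(k) = 4 (j(k) = -2 + (5 + 1) = -2 + 6 = 4)
(u(j(d)) + 0)*(-3) = (-4 + 0)*(-3) = -4*(-3) = 12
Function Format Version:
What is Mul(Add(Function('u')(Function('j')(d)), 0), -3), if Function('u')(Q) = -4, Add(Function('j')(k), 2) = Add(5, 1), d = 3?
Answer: 12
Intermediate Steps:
Function('j')(k) = 4 (Function('j')(k) = Add(-2, Add(5, 1)) = Add(-2, 6) = 4)
Mul(Add(Function('u')(Function('j')(d)), 0), -3) = Mul(Add(-4, 0), -3) = Mul(-4, -3) = 12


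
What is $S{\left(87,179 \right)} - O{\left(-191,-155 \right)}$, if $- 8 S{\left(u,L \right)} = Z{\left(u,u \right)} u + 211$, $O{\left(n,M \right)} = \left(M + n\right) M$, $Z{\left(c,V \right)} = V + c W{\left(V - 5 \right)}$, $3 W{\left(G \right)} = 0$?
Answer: $- \frac{109205}{2} \approx -54603.0$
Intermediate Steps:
$W{\left(G \right)} = 0$ ($W{\left(G \right)} = \frac{1}{3} \cdot 0 = 0$)
$Z{\left(c,V \right)} = V$ ($Z{\left(c,V \right)} = V + c 0 = V + 0 = V$)
$O{\left(n,M \right)} = M \left(M + n\right)$
$S{\left(u,L \right)} = - \frac{211}{8} - \frac{u^{2}}{8}$ ($S{\left(u,L \right)} = - \frac{u u + 211}{8} = - \frac{u^{2} + 211}{8} = - \frac{211 + u^{2}}{8} = - \frac{211}{8} - \frac{u^{2}}{8}$)
$S{\left(87,179 \right)} - O{\left(-191,-155 \right)} = \left(- \frac{211}{8} - \frac{87^{2}}{8}\right) - - 155 \left(-155 - 191\right) = \left(- \frac{211}{8} - \frac{7569}{8}\right) - \left(-155\right) \left(-346\right) = \left(- \frac{211}{8} - \frac{7569}{8}\right) - 53630 = - \frac{1945}{2} - 53630 = - \frac{109205}{2}$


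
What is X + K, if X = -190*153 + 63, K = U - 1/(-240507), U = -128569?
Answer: -37898131031/240507 ≈ -1.5758e+5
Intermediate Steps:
K = -30921744482/240507 (K = -128569 - 1/(-240507) = -128569 - 1*(-1/240507) = -128569 + 1/240507 = -30921744482/240507 ≈ -1.2857e+5)
X = -29007 (X = -29070 + 63 = -29007)
X + K = -29007 - 30921744482/240507 = -37898131031/240507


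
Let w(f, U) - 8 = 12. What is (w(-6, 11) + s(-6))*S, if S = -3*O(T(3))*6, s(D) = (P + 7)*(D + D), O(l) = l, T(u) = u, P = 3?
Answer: 5400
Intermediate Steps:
w(f, U) = 20 (w(f, U) = 8 + 12 = 20)
s(D) = 20*D (s(D) = (3 + 7)*(D + D) = 10*(2*D) = 20*D)
S = -54 (S = -3*3*6 = -9*6 = -54)
(w(-6, 11) + s(-6))*S = (20 + 20*(-6))*(-54) = (20 - 120)*(-54) = -100*(-54) = 5400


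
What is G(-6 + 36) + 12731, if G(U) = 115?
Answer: 12846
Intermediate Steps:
G(-6 + 36) + 12731 = 115 + 12731 = 12846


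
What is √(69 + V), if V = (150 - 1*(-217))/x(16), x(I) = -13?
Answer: √6890/13 ≈ 6.3851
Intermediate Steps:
V = -367/13 (V = (150 - 1*(-217))/(-13) = (150 + 217)*(-1/13) = 367*(-1/13) = -367/13 ≈ -28.231)
√(69 + V) = √(69 - 367/13) = √(530/13) = √6890/13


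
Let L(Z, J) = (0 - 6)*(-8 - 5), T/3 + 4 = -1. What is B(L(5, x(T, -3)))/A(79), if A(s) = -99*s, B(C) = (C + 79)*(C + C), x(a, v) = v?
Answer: -8164/2607 ≈ -3.1316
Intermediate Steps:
T = -15 (T = -12 + 3*(-1) = -12 - 3 = -15)
L(Z, J) = 78 (L(Z, J) = -6*(-13) = 78)
B(C) = 2*C*(79 + C) (B(C) = (79 + C)*(2*C) = 2*C*(79 + C))
B(L(5, x(T, -3)))/A(79) = (2*78*(79 + 78))/((-99*79)) = (2*78*157)/(-7821) = 24492*(-1/7821) = -8164/2607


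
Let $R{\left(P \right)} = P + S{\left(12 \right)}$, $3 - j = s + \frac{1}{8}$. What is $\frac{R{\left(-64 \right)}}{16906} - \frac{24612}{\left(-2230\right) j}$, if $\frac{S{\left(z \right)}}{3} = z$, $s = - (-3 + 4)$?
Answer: $\frac{831697034}{292177945} \approx 2.8465$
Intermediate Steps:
$s = -1$ ($s = \left(-1\right) 1 = -1$)
$S{\left(z \right)} = 3 z$
$j = \frac{31}{8}$ ($j = 3 - \left(-1 + \frac{1}{8}\right) = 3 - - \frac{7}{8} = 3 + \frac{7}{8} = \frac{31}{8} \approx 3.875$)
$R{\left(P \right)} = 36 + P$ ($R{\left(P \right)} = P + 3 \cdot 12 = P + 36 = 36 + P$)
$\frac{R{\left(-64 \right)}}{16906} - \frac{24612}{\left(-2230\right) j} = \frac{36 - 64}{16906} - \frac{24612}{\left(-2230\right) \frac{31}{8}} = \left(-28\right) \frac{1}{16906} - \frac{24612}{- \frac{34565}{4}} = - \frac{14}{8453} - - \frac{98448}{34565} = - \frac{14}{8453} + \frac{98448}{34565} = \frac{831697034}{292177945}$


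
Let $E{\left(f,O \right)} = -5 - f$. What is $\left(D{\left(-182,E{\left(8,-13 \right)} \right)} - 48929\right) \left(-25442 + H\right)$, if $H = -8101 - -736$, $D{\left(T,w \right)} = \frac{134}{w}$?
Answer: $\frac{20872174277}{13} \approx 1.6056 \cdot 10^{9}$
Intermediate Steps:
$H = -7365$ ($H = -8101 + 736 = -7365$)
$\left(D{\left(-182,E{\left(8,-13 \right)} \right)} - 48929\right) \left(-25442 + H\right) = \left(\frac{134}{-5 - 8} - 48929\right) \left(-25442 - 7365\right) = \left(\frac{134}{-5 - 8} - 48929\right) \left(-32807\right) = \left(\frac{134}{-13} - 48929\right) \left(-32807\right) = \left(134 \left(- \frac{1}{13}\right) - 48929\right) \left(-32807\right) = \left(- \frac{134}{13} - 48929\right) \left(-32807\right) = \left(- \frac{636211}{13}\right) \left(-32807\right) = \frac{20872174277}{13}$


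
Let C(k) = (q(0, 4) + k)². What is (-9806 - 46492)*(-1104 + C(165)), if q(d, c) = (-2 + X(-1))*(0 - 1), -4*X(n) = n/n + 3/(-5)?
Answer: -75491142309/50 ≈ -1.5098e+9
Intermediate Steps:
X(n) = -⅒ (X(n) = -(n/n + 3/(-5))/4 = -(1 + 3*(-⅕))/4 = -(1 - ⅗)/4 = -¼*⅖ = -⅒)
q(d, c) = 21/10 (q(d, c) = (-2 - ⅒)*(0 - 1) = -21/10*(-1) = 21/10)
C(k) = (21/10 + k)²
(-9806 - 46492)*(-1104 + C(165)) = (-9806 - 46492)*(-1104 + (21 + 10*165)²/100) = -56298*(-1104 + (21 + 1650)²/100) = -56298*(-1104 + (1/100)*1671²) = -56298*(-1104 + (1/100)*2792241) = -56298*(-1104 + 2792241/100) = -56298*2681841/100 = -75491142309/50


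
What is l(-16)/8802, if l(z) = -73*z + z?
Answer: 64/489 ≈ 0.13088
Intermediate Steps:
l(z) = -72*z
l(-16)/8802 = -72*(-16)/8802 = 1152*(1/8802) = 64/489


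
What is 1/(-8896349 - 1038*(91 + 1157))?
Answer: -1/10191773 ≈ -9.8118e-8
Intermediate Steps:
1/(-8896349 - 1038*(91 + 1157)) = 1/(-8896349 - 1038*1248) = 1/(-8896349 - 1295424) = 1/(-10191773) = -1/10191773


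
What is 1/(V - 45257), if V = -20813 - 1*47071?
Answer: -1/113141 ≈ -8.8385e-6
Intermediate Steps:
V = -67884 (V = -20813 - 47071 = -67884)
1/(V - 45257) = 1/(-67884 - 45257) = 1/(-113141) = -1/113141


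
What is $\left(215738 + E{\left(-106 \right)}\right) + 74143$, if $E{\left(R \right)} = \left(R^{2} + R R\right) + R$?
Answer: $312247$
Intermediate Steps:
$E{\left(R \right)} = R + 2 R^{2}$ ($E{\left(R \right)} = \left(R^{2} + R^{2}\right) + R = 2 R^{2} + R = R + 2 R^{2}$)
$\left(215738 + E{\left(-106 \right)}\right) + 74143 = \left(215738 - 106 \left(1 + 2 \left(-106\right)\right)\right) + 74143 = \left(215738 - 106 \left(1 - 212\right)\right) + 74143 = \left(215738 - -22366\right) + 74143 = \left(215738 + 22366\right) + 74143 = 238104 + 74143 = 312247$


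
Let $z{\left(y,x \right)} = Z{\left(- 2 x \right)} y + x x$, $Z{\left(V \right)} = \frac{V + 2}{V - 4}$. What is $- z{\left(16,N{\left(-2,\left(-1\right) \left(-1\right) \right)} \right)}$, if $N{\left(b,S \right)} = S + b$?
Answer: $31$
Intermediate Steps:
$Z{\left(V \right)} = \frac{2 + V}{-4 + V}$
$z{\left(y,x \right)} = x^{2} + \frac{y \left(2 - 2 x\right)}{-4 - 2 x}$ ($z{\left(y,x \right)} = \frac{2 - 2 x}{-4 - 2 x} y + x x = \frac{y \left(2 - 2 x\right)}{-4 - 2 x} + x^{2} = x^{2} + \frac{y \left(2 - 2 x\right)}{-4 - 2 x}$)
$- z{\left(16,N{\left(-2,\left(-1\right) \left(-1\right) \right)} \right)} = - \frac{16 \left(-1 - 1\right) + \left(\left(-1\right) \left(-1\right) - 2\right)^{2} \left(2 - 1\right)}{2 - 1} = - \frac{16 \left(-1 + \left(1 - 2\right)\right) + \left(1 - 2\right)^{2} \left(2 + \left(1 - 2\right)\right)}{2 + \left(1 - 2\right)} = - \frac{16 \left(-1 - 1\right) + \left(-1\right)^{2} \left(2 - 1\right)}{2 - 1} = - \frac{16 \left(-2\right) + 1 \cdot 1}{1} = - 1 \left(-32 + 1\right) = - 1 \left(-31\right) = \left(-1\right) \left(-31\right) = 31$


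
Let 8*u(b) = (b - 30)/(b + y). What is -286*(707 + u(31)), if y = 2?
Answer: -2426437/12 ≈ -2.0220e+5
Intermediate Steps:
u(b) = (-30 + b)/(8*(2 + b)) (u(b) = ((b - 30)/(b + 2))/8 = ((-30 + b)/(2 + b))/8 = (-30 + b)/(8*(2 + b)))
-286*(707 + u(31)) = -286*(707 + (-30 + 31)/(8*(2 + 31))) = -286*(707 + (1/8)*1/33) = -286*(707 + (1/8)*(1/33)*1) = -286*(707 + 1/264) = -286*186649/264 = -2426437/12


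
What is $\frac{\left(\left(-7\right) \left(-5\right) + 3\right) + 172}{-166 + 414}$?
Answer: $\frac{105}{124} \approx 0.84677$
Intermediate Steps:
$\frac{\left(\left(-7\right) \left(-5\right) + 3\right) + 172}{-166 + 414} = \frac{\left(35 + 3\right) + 172}{248} = \left(38 + 172\right) \frac{1}{248} = 210 \cdot \frac{1}{248} = \frac{105}{124}$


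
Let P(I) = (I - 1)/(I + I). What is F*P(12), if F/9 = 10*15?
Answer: 2475/4 ≈ 618.75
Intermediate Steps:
P(I) = (-1 + I)/(2*I) (P(I) = (-1 + I)/((2*I)) = (-1 + I)*(1/(2*I)) = (-1 + I)/(2*I))
F = 1350 (F = 9*(10*15) = 9*150 = 1350)
F*P(12) = 1350*((½)*(-1 + 12)/12) = 1350*((½)*(1/12)*11) = 1350*(11/24) = 2475/4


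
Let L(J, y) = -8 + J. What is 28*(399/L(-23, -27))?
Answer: -11172/31 ≈ -360.39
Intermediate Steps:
28*(399/L(-23, -27)) = 28*(399/(-8 - 23)) = 28*(399/(-31)) = 28*(399*(-1/31)) = 28*(-399/31) = -11172/31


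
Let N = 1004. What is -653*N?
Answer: -655612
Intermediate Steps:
-653*N = -653*1004 = -655612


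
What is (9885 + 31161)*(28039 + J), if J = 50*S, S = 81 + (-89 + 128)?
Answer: 1397164794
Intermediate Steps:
S = 120 (S = 81 + 39 = 120)
J = 6000 (J = 50*120 = 6000)
(9885 + 31161)*(28039 + J) = (9885 + 31161)*(28039 + 6000) = 41046*34039 = 1397164794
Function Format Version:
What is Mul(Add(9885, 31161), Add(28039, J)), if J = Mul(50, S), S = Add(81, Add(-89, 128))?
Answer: 1397164794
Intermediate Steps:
S = 120 (S = Add(81, 39) = 120)
J = 6000 (J = Mul(50, 120) = 6000)
Mul(Add(9885, 31161), Add(28039, J)) = Mul(Add(9885, 31161), Add(28039, 6000)) = Mul(41046, 34039) = 1397164794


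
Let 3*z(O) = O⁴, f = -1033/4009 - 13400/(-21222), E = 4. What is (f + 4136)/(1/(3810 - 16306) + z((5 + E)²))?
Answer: 2198787000444496/7627499855917462629 ≈ 0.00028827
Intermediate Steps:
f = 15899137/42539499 (f = -1033*1/4009 - 13400*(-1/21222) = -1033/4009 + 6700/10611 = 15899137/42539499 ≈ 0.37375)
z(O) = O⁴/3
(f + 4136)/(1/(3810 - 16306) + z((5 + E)²)) = (15899137/42539499 + 4136)/(1/(3810 - 16306) + ((5 + 4)²)⁴/3) = 175959267001/(42539499*(1/(-12496) + (9²)⁴/3)) = 175959267001/(42539499*(-1/12496 + (⅓)*81⁴)) = 175959267001/(42539499*(-1/12496 + (⅓)*43046721)) = 175959267001/(42539499*(-1/12496 + 14348907)) = 175959267001/(42539499*(179303941871/12496)) = (175959267001/42539499)*(12496/179303941871) = 2198787000444496/7627499855917462629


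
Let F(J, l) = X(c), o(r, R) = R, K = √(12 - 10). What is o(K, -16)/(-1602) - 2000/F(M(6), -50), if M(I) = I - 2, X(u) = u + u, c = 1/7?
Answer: -5606992/801 ≈ -7000.0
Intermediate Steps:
K = √2 ≈ 1.4142
c = ⅐ (c = 1*(⅐) = ⅐ ≈ 0.14286)
X(u) = 2*u
M(I) = -2 + I
F(J, l) = 2/7 (F(J, l) = 2*(⅐) = 2/7)
o(K, -16)/(-1602) - 2000/F(M(6), -50) = -16/(-1602) - 2000/2/7 = -16*(-1/1602) - 2000*7/2 = 8/801 - 7000 = -5606992/801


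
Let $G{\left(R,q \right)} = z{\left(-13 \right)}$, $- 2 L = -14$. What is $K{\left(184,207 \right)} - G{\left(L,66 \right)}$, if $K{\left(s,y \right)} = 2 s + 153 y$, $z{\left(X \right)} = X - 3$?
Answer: $32055$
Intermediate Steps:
$L = 7$ ($L = \left(- \frac{1}{2}\right) \left(-14\right) = 7$)
$z{\left(X \right)} = -3 + X$
$G{\left(R,q \right)} = -16$ ($G{\left(R,q \right)} = -3 - 13 = -16$)
$K{\left(184,207 \right)} - G{\left(L,66 \right)} = \left(2 \cdot 184 + 153 \cdot 207\right) - -16 = \left(368 + 31671\right) + 16 = 32039 + 16 = 32055$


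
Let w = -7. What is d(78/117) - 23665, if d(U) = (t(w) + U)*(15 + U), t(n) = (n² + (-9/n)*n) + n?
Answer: -208238/9 ≈ -23138.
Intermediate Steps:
t(n) = -9 + n + n² (t(n) = (n² - 9) + n = (-9 + n²) + n = -9 + n + n²)
d(U) = (15 + U)*(33 + U) (d(U) = ((-9 - 7 + (-7)²) + U)*(15 + U) = ((-9 - 7 + 49) + U)*(15 + U) = (33 + U)*(15 + U) = (15 + U)*(33 + U))
d(78/117) - 23665 = (495 + (78/117)² + 48*(78/117)) - 23665 = (495 + (78*(1/117))² + 48*(78*(1/117))) - 23665 = (495 + (⅔)² + 48*(⅔)) - 23665 = (495 + 4/9 + 32) - 23665 = 4747/9 - 23665 = -208238/9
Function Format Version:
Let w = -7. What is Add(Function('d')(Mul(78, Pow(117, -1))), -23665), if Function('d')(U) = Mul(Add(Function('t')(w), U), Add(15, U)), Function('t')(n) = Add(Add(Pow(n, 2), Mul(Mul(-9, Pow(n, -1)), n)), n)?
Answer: Rational(-208238, 9) ≈ -23138.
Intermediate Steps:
Function('t')(n) = Add(-9, n, Pow(n, 2)) (Function('t')(n) = Add(Add(Pow(n, 2), -9), n) = Add(Add(-9, Pow(n, 2)), n) = Add(-9, n, Pow(n, 2)))
Function('d')(U) = Mul(Add(15, U), Add(33, U)) (Function('d')(U) = Mul(Add(Add(-9, -7, Pow(-7, 2)), U), Add(15, U)) = Mul(Add(Add(-9, -7, 49), U), Add(15, U)) = Mul(Add(33, U), Add(15, U)) = Mul(Add(15, U), Add(33, U)))
Add(Function('d')(Mul(78, Pow(117, -1))), -23665) = Add(Add(495, Pow(Mul(78, Pow(117, -1)), 2), Mul(48, Mul(78, Pow(117, -1)))), -23665) = Add(Add(495, Pow(Mul(78, Rational(1, 117)), 2), Mul(48, Mul(78, Rational(1, 117)))), -23665) = Add(Add(495, Pow(Rational(2, 3), 2), Mul(48, Rational(2, 3))), -23665) = Add(Add(495, Rational(4, 9), 32), -23665) = Add(Rational(4747, 9), -23665) = Rational(-208238, 9)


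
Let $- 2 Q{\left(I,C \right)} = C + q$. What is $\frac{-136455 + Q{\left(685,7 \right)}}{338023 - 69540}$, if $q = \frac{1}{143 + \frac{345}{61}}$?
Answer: $- \frac{2474811417}{4869207688} \approx -0.50826$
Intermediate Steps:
$q = \frac{61}{9068}$ ($q = \frac{1}{143 + 345 \cdot \frac{1}{61}} = \frac{1}{143 + \frac{345}{61}} = \frac{1}{\frac{9068}{61}} = \frac{61}{9068} \approx 0.006727$)
$Q{\left(I,C \right)} = - \frac{61}{18136} - \frac{C}{2}$ ($Q{\left(I,C \right)} = - \frac{C + \frac{61}{9068}}{2} = - \frac{\frac{61}{9068} + C}{2} = - \frac{61}{18136} - \frac{C}{2}$)
$\frac{-136455 + Q{\left(685,7 \right)}}{338023 - 69540} = \frac{-136455 - \frac{63537}{18136}}{338023 - 69540} = \frac{-136455 - \frac{63537}{18136}}{268483} = \left(-136455 - \frac{63537}{18136}\right) \frac{1}{268483} = \left(- \frac{2474811417}{18136}\right) \frac{1}{268483} = - \frac{2474811417}{4869207688}$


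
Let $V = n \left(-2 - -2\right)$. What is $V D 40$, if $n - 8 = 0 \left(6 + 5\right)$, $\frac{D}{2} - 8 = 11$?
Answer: $0$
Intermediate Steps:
$D = 38$ ($D = 16 + 2 \cdot 11 = 16 + 22 = 38$)
$n = 8$ ($n = 8 + 0 \left(6 + 5\right) = 8 + 0 \cdot 11 = 8 + 0 = 8$)
$V = 0$ ($V = 8 \left(-2 - -2\right) = 8 \left(-2 + 2\right) = 8 \cdot 0 = 0$)
$V D 40 = 0 \cdot 38 \cdot 40 = 0 \cdot 40 = 0$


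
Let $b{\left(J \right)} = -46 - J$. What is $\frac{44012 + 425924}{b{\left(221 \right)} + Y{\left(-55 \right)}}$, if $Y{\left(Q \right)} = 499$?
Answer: $\frac{58742}{29} \approx 2025.6$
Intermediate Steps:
$\frac{44012 + 425924}{b{\left(221 \right)} + Y{\left(-55 \right)}} = \frac{44012 + 425924}{\left(-46 - 221\right) + 499} = \frac{469936}{\left(-46 - 221\right) + 499} = \frac{469936}{-267 + 499} = \frac{469936}{232} = 469936 \cdot \frac{1}{232} = \frac{58742}{29}$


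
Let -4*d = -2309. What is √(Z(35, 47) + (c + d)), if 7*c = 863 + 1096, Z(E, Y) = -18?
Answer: √164465/14 ≈ 28.967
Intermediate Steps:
d = 2309/4 (d = -¼*(-2309) = 2309/4 ≈ 577.25)
c = 1959/7 (c = (863 + 1096)/7 = (⅐)*1959 = 1959/7 ≈ 279.86)
√(Z(35, 47) + (c + d)) = √(-18 + (1959/7 + 2309/4)) = √(-18 + 23999/28) = √(23495/28) = √164465/14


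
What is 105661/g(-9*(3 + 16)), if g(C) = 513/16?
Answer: 1690576/513 ≈ 3295.5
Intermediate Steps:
g(C) = 513/16 (g(C) = 513*(1/16) = 513/16)
105661/g(-9*(3 + 16)) = 105661/(513/16) = 105661*(16/513) = 1690576/513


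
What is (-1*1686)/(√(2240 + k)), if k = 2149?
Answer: -562*√4389/1463 ≈ -25.449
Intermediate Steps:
(-1*1686)/(√(2240 + k)) = (-1*1686)/(√(2240 + 2149)) = -1686*√4389/4389 = -562*√4389/1463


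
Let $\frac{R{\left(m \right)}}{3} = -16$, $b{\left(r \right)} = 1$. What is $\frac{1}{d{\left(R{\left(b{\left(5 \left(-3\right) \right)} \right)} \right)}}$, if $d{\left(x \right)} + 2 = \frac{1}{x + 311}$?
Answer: $- \frac{263}{525} \approx -0.50095$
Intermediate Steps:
$R{\left(m \right)} = -48$ ($R{\left(m \right)} = 3 \left(-16\right) = -48$)
$d{\left(x \right)} = -2 + \frac{1}{311 + x}$ ($d{\left(x \right)} = -2 + \frac{1}{x + 311} = -2 + \frac{1}{311 + x}$)
$\frac{1}{d{\left(R{\left(b{\left(5 \left(-3\right) \right)} \right)} \right)}} = \frac{1}{\frac{1}{311 - 48} \left(-621 - -96\right)} = \frac{1}{\frac{1}{263} \left(-621 + 96\right)} = \frac{1}{\frac{1}{263} \left(-525\right)} = \frac{1}{- \frac{525}{263}} = - \frac{263}{525}$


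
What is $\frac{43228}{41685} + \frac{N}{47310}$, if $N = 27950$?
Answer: $\frac{35669027}{21912415} \approx 1.6278$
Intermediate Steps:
$\frac{43228}{41685} + \frac{N}{47310} = \frac{43228}{41685} + \frac{27950}{47310} = 43228 \cdot \frac{1}{41685} + 27950 \cdot \frac{1}{47310} = \frac{43228}{41685} + \frac{2795}{4731} = \frac{35669027}{21912415}$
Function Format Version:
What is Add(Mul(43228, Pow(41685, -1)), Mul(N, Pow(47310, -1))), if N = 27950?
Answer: Rational(35669027, 21912415) ≈ 1.6278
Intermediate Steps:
Add(Mul(43228, Pow(41685, -1)), Mul(N, Pow(47310, -1))) = Add(Mul(43228, Pow(41685, -1)), Mul(27950, Pow(47310, -1))) = Add(Mul(43228, Rational(1, 41685)), Mul(27950, Rational(1, 47310))) = Add(Rational(43228, 41685), Rational(2795, 4731)) = Rational(35669027, 21912415)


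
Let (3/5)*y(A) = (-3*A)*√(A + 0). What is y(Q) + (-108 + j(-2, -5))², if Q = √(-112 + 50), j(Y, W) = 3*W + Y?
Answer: 15625 - 5*62^(¾)*I^(3/2) ≈ 15703.0 - 78.118*I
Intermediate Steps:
j(Y, W) = Y + 3*W
Q = I*√62 (Q = √(-62) = I*√62 ≈ 7.874*I)
y(A) = -5*A^(3/2) (y(A) = 5*((-3*A)*√(A + 0))/3 = 5*((-3*A)*√A)/3 = 5*(-3*A^(3/2))/3 = -5*A^(3/2))
y(Q) + (-108 + j(-2, -5))² = -5*62^(¾)*I^(3/2) + (-108 + (-2 + 3*(-5)))² = -5*62^(¾)*I^(3/2) + (-108 + (-2 - 15))² = -5*62^(¾)*I^(3/2) + (-108 - 17)² = -5*62^(¾)*I^(3/2) + (-125)² = -5*62^(¾)*I^(3/2) + 15625 = 15625 - 5*62^(¾)*I^(3/2)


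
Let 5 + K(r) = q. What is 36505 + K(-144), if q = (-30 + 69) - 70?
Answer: 36469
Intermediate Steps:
q = -31 (q = 39 - 70 = -31)
K(r) = -36 (K(r) = -5 - 31 = -36)
36505 + K(-144) = 36505 - 36 = 36469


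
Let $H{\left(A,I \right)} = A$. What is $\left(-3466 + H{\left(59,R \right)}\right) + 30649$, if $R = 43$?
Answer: $27242$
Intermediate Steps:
$\left(-3466 + H{\left(59,R \right)}\right) + 30649 = \left(-3466 + 59\right) + 30649 = -3407 + 30649 = 27242$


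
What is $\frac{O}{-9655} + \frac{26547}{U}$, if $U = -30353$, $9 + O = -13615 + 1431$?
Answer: $\frac{113782844}{293058215} \approx 0.38826$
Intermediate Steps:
$O = -12193$ ($O = -9 + \left(-13615 + 1431\right) = -9 - 12184 = -12193$)
$\frac{O}{-9655} + \frac{26547}{U} = - \frac{12193}{-9655} + \frac{26547}{-30353} = \left(-12193\right) \left(- \frac{1}{9655}\right) + 26547 \left(- \frac{1}{30353}\right) = \frac{12193}{9655} - \frac{26547}{30353} = \frac{113782844}{293058215}$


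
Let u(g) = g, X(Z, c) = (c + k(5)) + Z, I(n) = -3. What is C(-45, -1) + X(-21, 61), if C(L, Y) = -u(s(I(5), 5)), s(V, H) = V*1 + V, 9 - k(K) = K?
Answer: 50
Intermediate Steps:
k(K) = 9 - K
X(Z, c) = 4 + Z + c (X(Z, c) = (c + (9 - 1*5)) + Z = (c + (9 - 5)) + Z = (c + 4) + Z = (4 + c) + Z = 4 + Z + c)
s(V, H) = 2*V (s(V, H) = V + V = 2*V)
C(L, Y) = 6 (C(L, Y) = -2*(-3) = -1*(-6) = 6)
C(-45, -1) + X(-21, 61) = 6 + (4 - 21 + 61) = 6 + 44 = 50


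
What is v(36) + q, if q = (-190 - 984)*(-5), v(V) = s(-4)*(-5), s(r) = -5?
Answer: 5895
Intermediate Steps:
v(V) = 25 (v(V) = -5*(-5) = 25)
q = 5870 (q = -1174*(-5) = 5870)
v(36) + q = 25 + 5870 = 5895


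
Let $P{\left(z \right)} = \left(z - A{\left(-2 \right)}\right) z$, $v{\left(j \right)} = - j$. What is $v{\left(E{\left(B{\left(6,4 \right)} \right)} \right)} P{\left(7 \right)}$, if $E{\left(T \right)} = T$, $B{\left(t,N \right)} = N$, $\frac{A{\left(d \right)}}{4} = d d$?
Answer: $252$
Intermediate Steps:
$A{\left(d \right)} = 4 d^{2}$ ($A{\left(d \right)} = 4 d d = 4 d^{2}$)
$P{\left(z \right)} = z \left(-16 + z\right)$ ($P{\left(z \right)} = \left(z - 4 \left(-2\right)^{2}\right) z = \left(z - 4 \cdot 4\right) z = \left(z - 16\right) z = \left(-16 + z\right) z = z \left(-16 + z\right)$)
$v{\left(E{\left(B{\left(6,4 \right)} \right)} \right)} P{\left(7 \right)} = \left(-1\right) 4 \cdot 7 \left(-16 + 7\right) = - 4 \cdot 7 \left(-9\right) = \left(-4\right) \left(-63\right) = 252$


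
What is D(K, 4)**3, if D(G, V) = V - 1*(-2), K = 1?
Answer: 216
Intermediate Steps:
D(G, V) = 2 + V (D(G, V) = V + 2 = 2 + V)
D(K, 4)**3 = (2 + 4)**3 = 6**3 = 216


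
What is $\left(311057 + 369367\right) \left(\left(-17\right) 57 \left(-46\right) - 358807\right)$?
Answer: $-213811674792$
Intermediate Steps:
$\left(311057 + 369367\right) \left(\left(-17\right) 57 \left(-46\right) - 358807\right) = 680424 \left(\left(-969\right) \left(-46\right) - 358807\right) = 680424 \left(44574 - 358807\right) = 680424 \left(-314233\right) = -213811674792$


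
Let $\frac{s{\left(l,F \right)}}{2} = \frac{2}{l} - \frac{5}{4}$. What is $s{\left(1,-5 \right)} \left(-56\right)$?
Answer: $-84$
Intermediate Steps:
$s{\left(l,F \right)} = - \frac{5}{2} + \frac{4}{l}$ ($s{\left(l,F \right)} = 2 \left(\frac{2}{l} - \frac{5}{4}\right) = 2 \left(- \frac{5}{4} + \frac{2}{l}\right) = - \frac{5}{2} + \frac{4}{l}$)
$s{\left(1,-5 \right)} \left(-56\right) = \left(- \frac{5}{2} + \frac{4}{1}\right) \left(-56\right) = \left(- \frac{5}{2} + 4 \cdot 1\right) \left(-56\right) = \left(- \frac{5}{2} + 4\right) \left(-56\right) = \frac{3}{2} \left(-56\right) = -84$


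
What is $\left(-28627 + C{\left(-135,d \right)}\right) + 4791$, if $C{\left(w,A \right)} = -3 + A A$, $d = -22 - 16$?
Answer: $-22395$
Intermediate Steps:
$d = -38$
$C{\left(w,A \right)} = -3 + A^{2}$
$\left(-28627 + C{\left(-135,d \right)}\right) + 4791 = \left(-28627 - \left(3 - \left(-38\right)^{2}\right)\right) + 4791 = \left(-28627 + \left(-3 + 1444\right)\right) + 4791 = \left(-28627 + 1441\right) + 4791 = -27186 + 4791 = -22395$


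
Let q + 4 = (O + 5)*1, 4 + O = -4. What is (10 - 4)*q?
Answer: -42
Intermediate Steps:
O = -8 (O = -4 - 4 = -8)
q = -7 (q = -4 + (-8 + 5)*1 = -4 - 3*1 = -4 - 3 = -7)
(10 - 4)*q = (10 - 4)*(-7) = 6*(-7) = -42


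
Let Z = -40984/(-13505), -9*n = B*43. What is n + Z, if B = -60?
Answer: 11737252/40515 ≈ 289.70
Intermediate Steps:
n = 860/3 (n = -(-20)*43/3 = -1/9*(-2580) = 860/3 ≈ 286.67)
Z = 40984/13505 (Z = -40984*(-1/13505) = 40984/13505 ≈ 3.0347)
n + Z = 860/3 + 40984/13505 = 11737252/40515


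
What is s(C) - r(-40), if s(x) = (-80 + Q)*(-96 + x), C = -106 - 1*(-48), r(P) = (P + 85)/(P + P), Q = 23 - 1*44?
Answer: 248873/16 ≈ 15555.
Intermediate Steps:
Q = -21 (Q = 23 - 44 = -21)
r(P) = (85 + P)/(2*P) (r(P) = (85 + P)/((2*P)) = (85 + P)*(1/(2*P)) = (85 + P)/(2*P))
C = -58 (C = -106 + 48 = -58)
s(x) = 9696 - 101*x (s(x) = (-80 - 21)*(-96 + x) = -101*(-96 + x) = 9696 - 101*x)
s(C) - r(-40) = (9696 - 101*(-58)) - (85 - 40)/(2*(-40)) = (9696 + 5858) - (-1)*45/(2*40) = 15554 - 1*(-9/16) = 15554 + 9/16 = 248873/16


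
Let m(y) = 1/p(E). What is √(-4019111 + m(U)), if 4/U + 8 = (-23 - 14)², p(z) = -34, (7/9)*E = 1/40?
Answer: 5*I*√185843694/34 ≈ 2004.8*I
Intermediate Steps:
E = 9/280 (E = (9/7)/40 = (9/7)*(1/40) = 9/280 ≈ 0.032143)
U = 4/1361 (U = 4/(-8 + (-23 - 14)²) = 4/(-8 + (-37)²) = 4/(-8 + 1369) = 4/1361 ≈ 0.0029390)
m(y) = -1/34 (m(y) = 1/(-34) = -1/34)
√(-4019111 + m(U)) = √(-4019111 - 1/34) = √(-136649775/34) = 5*I*√185843694/34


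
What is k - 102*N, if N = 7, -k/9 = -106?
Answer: 240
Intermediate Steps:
k = 954 (k = -9*(-106) = 954)
k - 102*N = 954 - 102*7 = 954 - 714 = 240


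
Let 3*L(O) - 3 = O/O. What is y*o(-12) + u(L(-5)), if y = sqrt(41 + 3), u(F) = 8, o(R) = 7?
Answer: 8 + 14*sqrt(11) ≈ 54.433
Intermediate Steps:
L(O) = 4/3 (L(O) = 1 + (O/O)/3 = 1 + (1/3)*1 = 1 + 1/3 = 4/3)
y = 2*sqrt(11) (y = sqrt(44) = 2*sqrt(11) ≈ 6.6332)
y*o(-12) + u(L(-5)) = (2*sqrt(11))*7 + 8 = 14*sqrt(11) + 8 = 8 + 14*sqrt(11)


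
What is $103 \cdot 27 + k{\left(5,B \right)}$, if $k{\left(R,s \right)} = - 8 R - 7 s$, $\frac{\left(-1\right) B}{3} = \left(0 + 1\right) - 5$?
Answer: $2657$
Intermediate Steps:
$B = 12$ ($B = - 3 \left(\left(0 + 1\right) - 5\right) = - 3 \left(1 - 5\right) = \left(-3\right) \left(-4\right) = 12$)
$103 \cdot 27 + k{\left(5,B \right)} = 103 \cdot 27 - 124 = 2781 - 124 = 2657$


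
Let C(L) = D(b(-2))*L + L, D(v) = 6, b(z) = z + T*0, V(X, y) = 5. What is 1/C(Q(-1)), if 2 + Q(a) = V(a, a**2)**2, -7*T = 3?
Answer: 1/161 ≈ 0.0062112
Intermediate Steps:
T = -3/7 (T = -1/7*3 = -3/7 ≈ -0.42857)
b(z) = z (b(z) = z - 3/7*0 = z + 0 = z)
Q(a) = 23 (Q(a) = -2 + 5**2 = -2 + 25 = 23)
C(L) = 7*L (C(L) = 6*L + L = 7*L)
1/C(Q(-1)) = 1/(7*23) = 1/161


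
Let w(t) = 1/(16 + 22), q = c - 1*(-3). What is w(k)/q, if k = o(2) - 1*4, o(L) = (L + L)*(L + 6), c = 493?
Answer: 1/18848 ≈ 5.3056e-5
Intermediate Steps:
o(L) = 2*L*(6 + L) (o(L) = (2*L)*(6 + L) = 2*L*(6 + L))
k = 28 (k = 2*2*(6 + 2) - 1*4 = 2*2*8 - 4 = 32 - 4 = 28)
q = 496 (q = 493 - 1*(-3) = 493 + 3 = 496)
w(t) = 1/38
w(k)/q = (1/38)/496 = (1/38)*(1/496) = 1/18848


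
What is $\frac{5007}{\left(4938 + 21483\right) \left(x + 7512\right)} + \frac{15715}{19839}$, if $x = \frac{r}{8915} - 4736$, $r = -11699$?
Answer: $\frac{1141284792640990}{1440661592651631} \approx 0.7922$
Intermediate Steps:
$x = - \frac{42233139}{8915}$ ($x = - \frac{11699}{8915} - 4736 = - \frac{42233139}{8915} \approx -4737.3$)
$\frac{5007}{\left(4938 + 21483\right) \left(x + 7512\right)} + \frac{15715}{19839} = \frac{5007}{\left(4938 + 21483\right) \left(- \frac{42233139}{8915} + 7512\right)} + \frac{15715}{19839} = \frac{5007}{26421 \cdot \frac{24736341}{8915}} + 15715 \cdot \frac{1}{19839} = \frac{5007}{\frac{653558865561}{8915}} + \frac{15715}{19839} = 5007 \cdot \frac{8915}{653558865561} + \frac{15715}{19839} = \frac{14879135}{217852955187} + \frac{15715}{19839} = \frac{1141284792640990}{1440661592651631}$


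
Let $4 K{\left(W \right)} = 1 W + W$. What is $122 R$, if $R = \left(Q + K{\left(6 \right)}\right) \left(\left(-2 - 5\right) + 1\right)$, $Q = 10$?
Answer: $-9516$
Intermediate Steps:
$K{\left(W \right)} = \frac{W}{2}$ ($K{\left(W \right)} = \frac{1 W + W}{4} = \frac{W + W}{4} = \frac{2 W}{4} = \frac{W}{2}$)
$R = -78$ ($R = \left(10 + \frac{1}{2} \cdot 6\right) \left(\left(-2 - 5\right) + 1\right) = \left(10 + 3\right) \left(-7 + 1\right) = 13 \left(-6\right) = -78$)
$122 R = 122 \left(-78\right) = -9516$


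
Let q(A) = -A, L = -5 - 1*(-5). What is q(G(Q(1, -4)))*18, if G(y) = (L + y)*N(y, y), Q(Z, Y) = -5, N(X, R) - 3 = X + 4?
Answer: 180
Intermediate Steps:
N(X, R) = 7 + X (N(X, R) = 3 + (X + 4) = 3 + (4 + X) = 7 + X)
L = 0 (L = -5 + 5 = 0)
G(y) = y*(7 + y) (G(y) = (0 + y)*(7 + y) = y*(7 + y))
q(G(Q(1, -4)))*18 = -(-5)*(7 - 5)*18 = -(-5)*2*18 = -1*(-10)*18 = 10*18 = 180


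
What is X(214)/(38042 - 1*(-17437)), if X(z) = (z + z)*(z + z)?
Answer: 183184/55479 ≈ 3.3019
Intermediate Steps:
X(z) = 4*z**2 (X(z) = (2*z)*(2*z) = 4*z**2)
X(214)/(38042 - 1*(-17437)) = (4*214**2)/(38042 - 1*(-17437)) = (4*45796)/(38042 + 17437) = 183184/55479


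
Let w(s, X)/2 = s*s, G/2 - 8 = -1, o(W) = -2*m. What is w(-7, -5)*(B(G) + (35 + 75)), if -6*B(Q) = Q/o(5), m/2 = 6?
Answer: 388423/36 ≈ 10790.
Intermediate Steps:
m = 12 (m = 2*6 = 12)
o(W) = -24 (o(W) = -2*12 = -24)
G = 14 (G = 16 + 2*(-1) = 16 - 2 = 14)
B(Q) = Q/144 (B(Q) = -Q/(6*(-24)) = -Q*(-1)/(6*24) = -(-1)*Q/144 = Q/144)
w(s, X) = 2*s² (w(s, X) = 2*(s*s) = 2*s²)
w(-7, -5)*(B(G) + (35 + 75)) = (2*(-7)²)*((1/144)*14 + (35 + 75)) = (2*49)*(7/72 + 110) = 98*(7927/72) = 388423/36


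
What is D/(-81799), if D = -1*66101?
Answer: 66101/81799 ≈ 0.80809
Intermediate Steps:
D = -66101
D/(-81799) = -66101/(-81799) = -66101*(-1/81799) = 66101/81799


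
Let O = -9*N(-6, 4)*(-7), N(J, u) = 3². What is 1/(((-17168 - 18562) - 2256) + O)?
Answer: -1/37419 ≈ -2.6724e-5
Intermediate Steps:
N(J, u) = 9
O = 567 (O = -9*9*(-7) = -81*(-7) = 567)
1/(((-17168 - 18562) - 2256) + O) = 1/(((-17168 - 18562) - 2256) + 567) = 1/((-35730 - 2256) + 567) = 1/(-37986 + 567) = 1/(-37419) = -1/37419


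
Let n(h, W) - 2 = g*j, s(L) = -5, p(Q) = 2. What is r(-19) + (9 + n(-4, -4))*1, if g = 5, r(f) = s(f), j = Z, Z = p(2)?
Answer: 16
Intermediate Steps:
Z = 2
j = 2
r(f) = -5
n(h, W) = 12 (n(h, W) = 2 + 5*2 = 2 + 10 = 12)
r(-19) + (9 + n(-4, -4))*1 = -5 + (9 + 12)*1 = -5 + 21*1 = -5 + 21 = 16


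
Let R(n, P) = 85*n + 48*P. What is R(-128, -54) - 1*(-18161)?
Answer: 4689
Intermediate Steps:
R(n, P) = 48*P + 85*n
R(-128, -54) - 1*(-18161) = (48*(-54) + 85*(-128)) - 1*(-18161) = (-2592 - 10880) + 18161 = -13472 + 18161 = 4689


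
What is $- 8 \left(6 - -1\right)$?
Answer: $-56$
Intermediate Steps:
$- 8 \left(6 - -1\right) = - 8 \left(6 + \left(-6 + 7\right)\right) = - 8 \left(6 + 1\right) = \left(-8\right) 7 = -56$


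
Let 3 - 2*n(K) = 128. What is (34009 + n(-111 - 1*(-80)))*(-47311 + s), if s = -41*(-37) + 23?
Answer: -3107530503/2 ≈ -1.5538e+9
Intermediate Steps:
n(K) = -125/2 (n(K) = 3/2 - ½*128 = 3/2 - 64 = -125/2)
s = 1540 (s = 1517 + 23 = 1540)
(34009 + n(-111 - 1*(-80)))*(-47311 + s) = (34009 - 125/2)*(-47311 + 1540) = (67893/2)*(-45771) = -3107530503/2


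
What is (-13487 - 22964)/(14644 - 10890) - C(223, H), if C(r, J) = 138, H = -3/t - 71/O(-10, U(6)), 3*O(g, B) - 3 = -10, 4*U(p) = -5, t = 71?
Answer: -554503/3754 ≈ -147.71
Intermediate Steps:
U(p) = -5/4 (U(p) = (¼)*(-5) = -5/4)
O(g, B) = -7/3 (O(g, B) = 1 + (⅓)*(-10) = 1 - 10/3 = -7/3)
H = 15102/497 (H = -3/71 - 71/(-7/3) = -3*1/71 - 71*(-3/7) = -3/71 + 213/7 = 15102/497 ≈ 30.386)
(-13487 - 22964)/(14644 - 10890) - C(223, H) = (-13487 - 22964)/(14644 - 10890) - 1*138 = -36451/3754 - 138 = -554503/3754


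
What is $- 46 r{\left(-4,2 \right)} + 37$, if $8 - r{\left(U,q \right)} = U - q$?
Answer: $-607$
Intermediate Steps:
$r{\left(U,q \right)} = 8 + q - U$ ($r{\left(U,q \right)} = 8 - \left(U - q\right) = 8 + q - U$)
$- 46 r{\left(-4,2 \right)} + 37 = - 46 \left(8 + 2 - -4\right) + 37 = - 46 \left(8 + 2 + 4\right) + 37 = \left(-46\right) 14 + 37 = -644 + 37 = -607$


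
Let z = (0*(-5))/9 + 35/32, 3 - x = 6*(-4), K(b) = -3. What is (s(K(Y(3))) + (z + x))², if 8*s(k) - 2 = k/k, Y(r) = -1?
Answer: 829921/1024 ≈ 810.47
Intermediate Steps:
x = 27 (x = 3 - 6*(-4) = 3 - 1*(-24) = 3 + 24 = 27)
z = 35/32 (z = 0*(⅑) + 35*(1/32) = 0 + 35/32 = 35/32 ≈ 1.0938)
s(k) = 3/8 (s(k) = ¼ + (k/k)/8 = ¼ + (⅛)*1 = ¼ + ⅛ = 3/8)
(s(K(Y(3))) + (z + x))² = (3/8 + (35/32 + 27))² = (3/8 + 899/32)² = (911/32)² = 829921/1024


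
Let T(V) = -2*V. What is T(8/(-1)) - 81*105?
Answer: -8489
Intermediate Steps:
T(8/(-1)) - 81*105 = -16/(-1) - 81*105 = -16*(-1) - 8505 = -2*(-8) - 8505 = 16 - 8505 = -8489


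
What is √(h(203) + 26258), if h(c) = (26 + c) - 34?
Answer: √26453 ≈ 162.64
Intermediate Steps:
h(c) = -8 + c
√(h(203) + 26258) = √((-8 + 203) + 26258) = √(195 + 26258) = √26453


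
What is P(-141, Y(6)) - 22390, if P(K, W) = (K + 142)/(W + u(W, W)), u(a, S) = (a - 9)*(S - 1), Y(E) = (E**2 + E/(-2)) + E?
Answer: -26397809/1179 ≈ -22390.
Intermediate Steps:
Y(E) = E**2 + E/2 (Y(E) = (E**2 - E/2) + E = E**2 + E/2)
u(a, S) = (-1 + S)*(-9 + a) (u(a, S) = (-9 + a)*(-1 + S) = (-1 + S)*(-9 + a))
P(K, W) = (142 + K)/(9 + W**2 - 9*W) (P(K, W) = (K + 142)/(W + (9 - W - 9*W + W*W)) = (142 + K)/(W + (9 - W - 9*W + W**2)) = (142 + K)/(W + (9 + W**2 - 10*W)) = (142 + K)/(9 + W**2 - 9*W))
P(-141, Y(6)) - 22390 = (142 - 141)/(9 + (6*(1/2 + 6))**2 - 54*(1/2 + 6)) - 22390 = 1/(9 + (6*(13/2))**2 - 54*13/2) - 22390 = 1/(9 + 39**2 - 9*39) - 22390 = 1/(9 + 1521 - 351) - 22390 = 1/1179 - 22390 = -26397809/1179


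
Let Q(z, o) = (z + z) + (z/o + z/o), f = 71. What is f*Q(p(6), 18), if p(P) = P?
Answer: 2698/3 ≈ 899.33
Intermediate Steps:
Q(z, o) = 2*z + 2*z/o
f*Q(p(6), 18) = 71*(2*6*(1 + 18)/18) = 71*(2*6*(1/18)*19) = 71*(38/3) = 2698/3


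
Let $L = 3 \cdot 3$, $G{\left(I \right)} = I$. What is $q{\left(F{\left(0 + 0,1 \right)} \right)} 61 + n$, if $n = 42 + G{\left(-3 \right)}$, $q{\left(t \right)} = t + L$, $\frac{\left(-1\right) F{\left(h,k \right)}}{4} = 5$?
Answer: $-632$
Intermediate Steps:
$F{\left(h,k \right)} = -20$ ($F{\left(h,k \right)} = \left(-4\right) 5 = -20$)
$L = 9$
$q{\left(t \right)} = 9 + t$ ($q{\left(t \right)} = t + 9 = 9 + t$)
$n = 39$ ($n = 42 - 3 = 39$)
$q{\left(F{\left(0 + 0,1 \right)} \right)} 61 + n = \left(9 - 20\right) 61 + 39 = \left(-11\right) 61 + 39 = -671 + 39 = -632$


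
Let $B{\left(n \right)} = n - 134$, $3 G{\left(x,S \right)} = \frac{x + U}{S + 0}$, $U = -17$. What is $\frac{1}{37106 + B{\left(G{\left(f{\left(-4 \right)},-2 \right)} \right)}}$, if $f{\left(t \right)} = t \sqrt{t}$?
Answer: $\frac{1331094}{49216978865} - \frac{48 i}{49216978865} \approx 2.7045 \cdot 10^{-5} - 9.7527 \cdot 10^{-10} i$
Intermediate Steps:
$f{\left(t \right)} = t^{\frac{3}{2}}$
$G{\left(x,S \right)} = \frac{-17 + x}{3 S}$ ($G{\left(x,S \right)} = \frac{\left(x - 17\right) \frac{1}{S + 0}}{3} = \frac{\left(-17 + x\right) \frac{1}{S}}{3} = \frac{\frac{1}{S} \left(-17 + x\right)}{3} = \frac{-17 + x}{3 S}$)
$B{\left(n \right)} = -134 + n$
$\frac{1}{37106 + B{\left(G{\left(f{\left(-4 \right)},-2 \right)} \right)}} = \frac{1}{37106 - \left(134 - \frac{-17 + \left(-4\right)^{\frac{3}{2}}}{3 \left(-2\right)}\right)} = \frac{1}{37106 - \left(134 + \frac{-17 - 8 i}{6}\right)} = \frac{1}{37106 - \left(\frac{787}{6} - \frac{4 i}{3}\right)} = \frac{1}{\frac{221849}{6} + \frac{4 i}{3}} = \frac{36 \left(\frac{221849}{6} - \frac{4 i}{3}\right)}{49216978865}$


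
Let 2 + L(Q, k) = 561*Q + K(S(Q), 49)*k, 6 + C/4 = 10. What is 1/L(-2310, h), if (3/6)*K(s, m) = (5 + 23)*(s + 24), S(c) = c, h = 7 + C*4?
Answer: -1/10385048 ≈ -9.6292e-8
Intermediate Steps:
C = 16 (C = -24 + 4*10 = -24 + 40 = 16)
h = 71 (h = 7 + 16*4 = 7 + 64 = 71)
K(s, m) = 1344 + 56*s (K(s, m) = 2*((5 + 23)*(s + 24)) = 2*(28*(24 + s)) = 2*(672 + 28*s) = 1344 + 56*s)
L(Q, k) = -2 + 561*Q + k*(1344 + 56*Q) (L(Q, k) = -2 + (561*Q + (1344 + 56*Q)*k) = -2 + (561*Q + k*(1344 + 56*Q)) = -2 + 561*Q + k*(1344 + 56*Q))
1/L(-2310, h) = 1/(-2 + 561*(-2310) + 56*71*(24 - 2310)) = 1/(-2 - 1295910 + 56*71*(-2286)) = 1/(-2 - 1295910 - 9089136) = 1/(-10385048) = -1/10385048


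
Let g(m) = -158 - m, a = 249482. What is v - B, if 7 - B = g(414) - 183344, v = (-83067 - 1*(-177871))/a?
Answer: -22942691541/124741 ≈ -1.8392e+5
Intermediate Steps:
v = 47402/124741 (v = (-83067 - 1*(-177871))/249482 = (-83067 + 177871)*(1/249482) = 94804*(1/249482) = 47402/124741 ≈ 0.38000)
B = 183923 (B = 7 - ((-158 - 1*414) - 183344) = 7 - ((-158 - 414) - 183344) = 7 - (-572 - 183344) = 7 - 1*(-183916) = 7 + 183916 = 183923)
v - B = 47402/124741 - 1*183923 = 47402/124741 - 183923 = -22942691541/124741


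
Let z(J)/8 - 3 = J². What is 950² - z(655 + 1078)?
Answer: -23123836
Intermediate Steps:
z(J) = 24 + 8*J²
950² - z(655 + 1078) = 950² - (24 + 8*(655 + 1078)²) = 902500 - (24 + 8*1733²) = 902500 - (24 + 8*3003289) = 902500 - (24 + 24026312) = 902500 - 1*24026336 = 902500 - 24026336 = -23123836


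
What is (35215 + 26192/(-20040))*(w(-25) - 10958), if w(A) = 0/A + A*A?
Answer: -911477040233/2505 ≈ -3.6386e+8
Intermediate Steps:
w(A) = A**2 (w(A) = 0 + A**2 = A**2)
(35215 + 26192/(-20040))*(w(-25) - 10958) = (35215 + 26192/(-20040))*((-25)**2 - 10958) = (35215 + 26192*(-1/20040))*(625 - 10958) = (35215 - 3274/2505)*(-10333) = (88210301/2505)*(-10333) = -911477040233/2505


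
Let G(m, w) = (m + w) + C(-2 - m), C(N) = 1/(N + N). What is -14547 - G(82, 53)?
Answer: -2466575/168 ≈ -14682.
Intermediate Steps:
C(N) = 1/(2*N)
G(m, w) = m + w + 1/(2*(-2 - m)) (G(m, w) = (m + w) + 1/(2*(-2 - m)) = m + w + 1/(2*(-2 - m)))
-14547 - G(82, 53) = -14547 - (-½ + (2 + 82)*(82 + 53))/(2 + 82) = -14547 - (-½ + 84*135)/84 = -14547 - (-½ + 11340)/84 = -14547 - 22679/(84*2) = -14547 - 1*22679/168 = -14547 - 22679/168 = -2466575/168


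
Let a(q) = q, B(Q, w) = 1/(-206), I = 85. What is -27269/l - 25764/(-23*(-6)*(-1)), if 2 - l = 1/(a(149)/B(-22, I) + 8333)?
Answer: -13832487945/1028629 ≈ -13448.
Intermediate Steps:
B(Q, w) = -1/206
l = 44723/22361 (l = 2 - 1/(149/(-1/206) + 8333) = 2 - 1/(149*(-206) + 8333) = 2 - 1/(-30694 + 8333) = 2 - 1/(-22361) = 2 - 1*(-1/22361) = 2 + 1/22361 = 44723/22361 ≈ 2.0000)
-27269/l - 25764/(-23*(-6)*(-1)) = -27269/44723/22361 - 25764/(-23*(-6)*(-1)) = -27269*22361/44723 - 25764/(138*(-1)) = -609762109/44723 - 25764/(-138) = -609762109/44723 - 25764*(-1/138) = -609762109/44723 + 4294/23 = -13832487945/1028629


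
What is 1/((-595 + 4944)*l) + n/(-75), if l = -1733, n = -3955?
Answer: 5961622232/113052255 ≈ 52.733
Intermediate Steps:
1/((-595 + 4944)*l) + n/(-75) = 1/((-595 + 4944)*(-1733)) - 3955/(-75) = -1/1733/4349 - 3955*(-1/75) = (1/4349)*(-1/1733) + 791/15 = -1/7536817 + 791/15 = 5961622232/113052255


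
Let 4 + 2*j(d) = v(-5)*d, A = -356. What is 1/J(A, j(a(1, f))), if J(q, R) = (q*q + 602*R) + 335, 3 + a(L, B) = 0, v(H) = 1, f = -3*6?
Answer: 1/124964 ≈ 8.0023e-6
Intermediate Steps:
f = -18
a(L, B) = -3 (a(L, B) = -3 + 0 = -3)
j(d) = -2 + d/2 (j(d) = -2 + (1*d)/2 = -2 + d/2)
J(q, R) = 335 + q² + 602*R (J(q, R) = (q² + 602*R) + 335 = 335 + q² + 602*R)
1/J(A, j(a(1, f))) = 1/(335 + (-356)² + 602*(-2 + (½)*(-3))) = 1/(335 + 126736 + 602*(-2 - 3/2)) = 1/(335 + 126736 + 602*(-7/2)) = 1/(335 + 126736 - 2107) = 1/124964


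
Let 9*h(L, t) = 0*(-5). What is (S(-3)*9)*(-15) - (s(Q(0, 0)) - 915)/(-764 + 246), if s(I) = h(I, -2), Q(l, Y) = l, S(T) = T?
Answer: 208875/518 ≈ 403.23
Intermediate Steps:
h(L, t) = 0 (h(L, t) = (0*(-5))/9 = (1/9)*0 = 0)
s(I) = 0
(S(-3)*9)*(-15) - (s(Q(0, 0)) - 915)/(-764 + 246) = -3*9*(-15) - (0 - 915)/(-764 + 246) = -27*(-15) - (-915)/(-518) = 405 - (-915)*(-1)/518 = 405 - 1*915/518 = 405 - 915/518 = 208875/518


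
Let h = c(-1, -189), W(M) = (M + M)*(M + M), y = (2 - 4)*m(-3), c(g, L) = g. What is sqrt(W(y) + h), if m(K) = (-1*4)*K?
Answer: 7*sqrt(47) ≈ 47.990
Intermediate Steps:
m(K) = -4*K
y = -24 (y = (2 - 4)*(-4*(-3)) = -2*12 = -24)
W(M) = 4*M**2 (W(M) = (2*M)*(2*M) = 4*M**2)
h = -1
sqrt(W(y) + h) = sqrt(4*(-24)**2 - 1) = sqrt(4*576 - 1) = sqrt(2304 - 1) = sqrt(2303) = 7*sqrt(47)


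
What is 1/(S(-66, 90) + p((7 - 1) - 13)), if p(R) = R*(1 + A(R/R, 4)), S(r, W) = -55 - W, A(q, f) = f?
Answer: -1/180 ≈ -0.0055556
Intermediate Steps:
p(R) = 5*R (p(R) = R*(1 + 4) = R*5 = 5*R)
1/(S(-66, 90) + p((7 - 1) - 13)) = 1/((-55 - 1*90) + 5*((7 - 1) - 13)) = 1/((-55 - 90) + 5*(6 - 13)) = 1/(-145 + 5*(-7)) = 1/(-145 - 35) = 1/(-180) = -1/180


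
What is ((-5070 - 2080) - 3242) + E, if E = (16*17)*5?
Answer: -9032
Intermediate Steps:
E = 1360 (E = 272*5 = 1360)
((-5070 - 2080) - 3242) + E = ((-5070 - 2080) - 3242) + 1360 = (-7150 - 3242) + 1360 = -10392 + 1360 = -9032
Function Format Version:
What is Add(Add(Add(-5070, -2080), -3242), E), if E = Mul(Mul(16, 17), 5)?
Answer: -9032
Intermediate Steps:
E = 1360 (E = Mul(272, 5) = 1360)
Add(Add(Add(-5070, -2080), -3242), E) = Add(Add(Add(-5070, -2080), -3242), 1360) = Add(Add(-7150, -3242), 1360) = Add(-10392, 1360) = -9032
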